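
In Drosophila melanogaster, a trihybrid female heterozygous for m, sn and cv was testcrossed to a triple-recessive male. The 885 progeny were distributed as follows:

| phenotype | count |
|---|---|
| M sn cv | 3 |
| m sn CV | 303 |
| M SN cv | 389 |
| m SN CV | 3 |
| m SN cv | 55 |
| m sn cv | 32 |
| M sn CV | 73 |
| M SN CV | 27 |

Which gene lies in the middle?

The two most frequent reciprocal classes, m sn CV and M SN cv, are the parental types, so the F1 was m sn CV / M SN cv.
The two rarest classes, m SN CV and M sn cv, are the double crossovers. Comparing them with the parentals, only the sn allele has switched, so sn is the middle locus and the order is cv – sn – m.

sn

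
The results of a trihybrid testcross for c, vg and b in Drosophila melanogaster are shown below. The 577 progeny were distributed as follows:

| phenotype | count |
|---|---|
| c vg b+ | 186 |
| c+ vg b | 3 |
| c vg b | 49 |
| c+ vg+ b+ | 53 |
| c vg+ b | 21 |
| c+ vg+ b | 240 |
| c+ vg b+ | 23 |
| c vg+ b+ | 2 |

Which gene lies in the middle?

The two most frequent reciprocal classes, c+ vg+ b and c vg b+, are the parental types, so the F1 was c+ vg+ b / c vg b+.
The two rarest classes, c+ vg b and c vg+ b+, are the double crossovers. Comparing them with the parentals, only the vg allele has switched, so vg is the middle locus and the order is c – vg – b.

vg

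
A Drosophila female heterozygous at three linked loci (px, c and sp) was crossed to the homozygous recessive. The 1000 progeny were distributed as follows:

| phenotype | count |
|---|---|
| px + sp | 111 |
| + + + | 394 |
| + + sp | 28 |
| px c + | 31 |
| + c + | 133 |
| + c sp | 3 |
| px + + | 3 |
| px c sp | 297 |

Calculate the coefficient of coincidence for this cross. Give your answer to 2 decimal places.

0.37

The two most frequent reciprocal classes, + + + and px c sp, are the parental types, so the F1 was + + + / px c sp.
The two rarest classes, px + + and + c sp, are the double crossovers. Comparing them with the parentals, only the px allele has switched, so px is the middle locus and the order is sp – px – c.
sp–px: (59 + 6)/1000 = 0.0650; px–c: (244 + 6)/1000 = 0.2500.
Expected DCO frequency = 0.0650 × 0.2500 ≈ 0.01625; observed = 6/1000 ≈ 0.00600.
Coefficient of coincidence = 0.00600/0.01625 ≈ 0.37.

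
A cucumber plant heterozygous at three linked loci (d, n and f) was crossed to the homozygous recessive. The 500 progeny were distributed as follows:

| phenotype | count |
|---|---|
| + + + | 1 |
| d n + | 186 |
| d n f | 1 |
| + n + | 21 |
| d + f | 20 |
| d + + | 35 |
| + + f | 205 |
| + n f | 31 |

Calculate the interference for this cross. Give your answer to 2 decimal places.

The two most frequent reciprocal classes, d n + and + + f, are the parental types, so the F1 was d n + / + + f.
The two rarest classes, d n f and + + +, are the double crossovers. Comparing them with the parentals, only the f allele has switched, so f is the middle locus and the order is d – f – n.
d–f: (41 + 2)/500 = 0.0860; f–n: (66 + 2)/500 = 0.1360.
Expected DCO frequency = 0.0860 × 0.1360 ≈ 0.01170; observed = 2/500 ≈ 0.00400.
Coefficient of coincidence = 0.00400/0.01170 ≈ 0.34; interference = 1 − 0.34 = 0.66.

0.66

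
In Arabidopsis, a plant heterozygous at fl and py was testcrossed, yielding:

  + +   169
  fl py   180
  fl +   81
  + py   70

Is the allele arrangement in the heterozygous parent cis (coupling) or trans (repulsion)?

The two most frequent classes are + + (169) and fl py (180); these are the parental (non-recombinant) types.
So the F1 carried + + on one chromosome and fl py on the other — the recessive alleles are on the same chromosome (cis / coupling).

cis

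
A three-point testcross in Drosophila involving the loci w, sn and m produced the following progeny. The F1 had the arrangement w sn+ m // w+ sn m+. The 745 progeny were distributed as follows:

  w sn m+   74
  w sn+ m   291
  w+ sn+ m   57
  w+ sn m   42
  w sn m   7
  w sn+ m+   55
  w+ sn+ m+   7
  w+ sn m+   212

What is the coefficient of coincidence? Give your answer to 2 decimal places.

0.65

The two rarest classes, w sn m and w+ sn+ m+, are the double crossovers. Comparing them with the parentals, only the sn allele has switched, so sn is the middle locus and the order is w – sn – m.
w–sn: (131 + 14)/745 = 0.1946; sn–m: (97 + 14)/745 = 0.1490.
Expected DCO frequency = 0.1946 × 0.1490 ≈ 0.02900; observed = 14/745 ≈ 0.01879.
Coefficient of coincidence = 0.01879/0.02900 ≈ 0.65.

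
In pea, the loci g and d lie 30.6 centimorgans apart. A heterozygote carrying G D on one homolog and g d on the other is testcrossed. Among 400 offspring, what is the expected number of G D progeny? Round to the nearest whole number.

A map distance of 30.6 centimorgans corresponds to a recombination frequency of 0.306.
The F1 is G D / g d, so G D is a parental gamete class with expected frequency (1 − r)/2 = 0.694/2 = 0.3470.
Expected number = 0.3470 × 400 = 138.80 ≈ 139.

139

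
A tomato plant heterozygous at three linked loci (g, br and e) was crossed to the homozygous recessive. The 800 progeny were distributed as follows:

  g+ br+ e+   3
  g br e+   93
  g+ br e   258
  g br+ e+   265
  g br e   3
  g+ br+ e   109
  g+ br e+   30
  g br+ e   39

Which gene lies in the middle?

The two most frequent reciprocal classes, g+ br e and g br+ e+, are the parental types, so the F1 was g+ br e / g br+ e+.
The two rarest classes, g br e and g+ br+ e+, are the double crossovers. Comparing them with the parentals, only the g allele has switched, so g is the middle locus and the order is br – g – e.

g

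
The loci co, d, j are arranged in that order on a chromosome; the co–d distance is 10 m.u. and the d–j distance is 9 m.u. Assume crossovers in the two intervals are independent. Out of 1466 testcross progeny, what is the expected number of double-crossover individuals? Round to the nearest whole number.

13

Map distances give recombination frequencies of 0.100 and 0.090 for the two intervals.
With no interference, expected double-crossover frequency = 0.100 × 0.090 = 0.00900.
Expected number = 0.00900 × 1466 = 13.19 ≈ 13.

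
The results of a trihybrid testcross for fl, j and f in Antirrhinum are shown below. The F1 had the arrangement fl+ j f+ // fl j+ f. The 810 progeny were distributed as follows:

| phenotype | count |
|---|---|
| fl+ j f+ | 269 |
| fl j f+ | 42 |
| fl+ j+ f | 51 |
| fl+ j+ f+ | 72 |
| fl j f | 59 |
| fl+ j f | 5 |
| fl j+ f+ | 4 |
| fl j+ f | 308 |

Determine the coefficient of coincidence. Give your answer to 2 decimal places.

0.51

The two rarest classes, fl+ j f and fl j+ f+, are the double crossovers. Comparing them with the parentals, only the f allele has switched, so f is the middle locus and the order is j – f – fl.
j–f: (131 + 9)/810 = 0.1728; f–fl: (93 + 9)/810 = 0.1259.
Expected DCO frequency = 0.1728 × 0.1259 ≈ 0.02176; observed = 9/810 ≈ 0.01111.
Coefficient of coincidence = 0.01111/0.02176 ≈ 0.51.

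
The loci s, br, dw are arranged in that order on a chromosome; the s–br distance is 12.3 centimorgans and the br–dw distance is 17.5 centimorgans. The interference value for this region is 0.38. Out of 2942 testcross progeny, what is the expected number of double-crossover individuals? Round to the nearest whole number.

Map distances give recombination frequencies of 0.123 and 0.175 for the two intervals.
With interference 0.38 (so coincidence = 0.62), expected double-crossover frequency = 0.123 × 0.175 × 0.62 = 0.01335.
Expected number = 0.01335 × 2942 = 39.26 ≈ 39.

39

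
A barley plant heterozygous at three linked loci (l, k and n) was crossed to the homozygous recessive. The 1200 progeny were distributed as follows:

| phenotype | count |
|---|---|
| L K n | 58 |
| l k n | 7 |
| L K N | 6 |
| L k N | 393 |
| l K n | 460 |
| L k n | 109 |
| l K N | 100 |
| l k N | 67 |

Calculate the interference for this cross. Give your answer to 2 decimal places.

The two most frequent reciprocal classes, L k N and l K n, are the parental types, so the F1 was L k N / l K n.
The two rarest classes, L K N and l k n, are the double crossovers. Comparing them with the parentals, only the k allele has switched, so k is the middle locus and the order is n – k – l.
n–k: (209 + 13)/1200 = 0.1850; k–l: (125 + 13)/1200 = 0.1150.
Expected DCO frequency = 0.1850 × 0.1150 ≈ 0.02128; observed = 13/1200 ≈ 0.01083.
Coefficient of coincidence = 0.01083/0.02128 ≈ 0.51; interference = 1 − 0.51 = 0.49.

0.49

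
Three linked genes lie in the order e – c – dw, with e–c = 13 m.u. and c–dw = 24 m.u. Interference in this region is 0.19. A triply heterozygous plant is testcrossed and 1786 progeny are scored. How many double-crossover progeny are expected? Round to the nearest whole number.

45

Map distances give recombination frequencies of 0.130 and 0.240 for the two intervals.
With interference 0.19 (so coincidence = 0.81), expected double-crossover frequency = 0.130 × 0.240 × 0.81 = 0.02527.
Expected number = 0.02527 × 1786 = 45.14 ≈ 45.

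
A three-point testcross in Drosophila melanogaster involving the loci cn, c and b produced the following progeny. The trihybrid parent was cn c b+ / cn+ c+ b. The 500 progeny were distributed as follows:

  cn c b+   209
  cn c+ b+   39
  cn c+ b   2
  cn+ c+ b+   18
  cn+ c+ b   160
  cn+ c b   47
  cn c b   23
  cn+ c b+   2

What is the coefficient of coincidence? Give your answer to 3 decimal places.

The two rarest classes, cn+ c b+ and cn c+ b, are the double crossovers. Comparing them with the parentals, only the cn allele has switched, so cn is the middle locus and the order is b – cn – c.
b–cn: (41 + 4)/500 = 0.0900; cn–c: (86 + 4)/500 = 0.1800.
Expected DCO frequency = 0.0900 × 0.1800 ≈ 0.01620; observed = 4/500 ≈ 0.00800.
Coefficient of coincidence = 0.00800/0.01620 ≈ 0.494.

0.494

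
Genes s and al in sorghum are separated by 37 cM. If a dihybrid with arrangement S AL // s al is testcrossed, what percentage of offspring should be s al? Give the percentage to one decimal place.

A map distance of 37 cM corresponds to a recombination frequency of 0.370.
The F1 is S AL / s al, so s al is a parental gamete class with expected frequency (1 − r)/2 = 0.630/2 = 0.3150.
That is 0.3150 = 31.5% of the progeny.

31.5%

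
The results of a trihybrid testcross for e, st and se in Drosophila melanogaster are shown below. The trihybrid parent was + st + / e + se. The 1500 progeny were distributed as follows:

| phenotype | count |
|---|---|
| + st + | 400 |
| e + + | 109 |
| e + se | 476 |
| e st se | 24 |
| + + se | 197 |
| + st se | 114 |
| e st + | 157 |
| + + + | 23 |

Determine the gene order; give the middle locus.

st

The two rarest classes, + + + and e st se, are the double crossovers. Comparing them with the parentals, only the st allele has switched, so st is the middle locus and the order is se – st – e.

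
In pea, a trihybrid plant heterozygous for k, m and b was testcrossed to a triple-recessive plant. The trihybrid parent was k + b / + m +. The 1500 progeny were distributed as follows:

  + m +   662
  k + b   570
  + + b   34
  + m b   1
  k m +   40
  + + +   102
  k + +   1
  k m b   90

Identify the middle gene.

The two rarest classes, k + + and + m b, are the double crossovers. Comparing them with the parentals, only the b allele has switched, so b is the middle locus and the order is m – b – k.

b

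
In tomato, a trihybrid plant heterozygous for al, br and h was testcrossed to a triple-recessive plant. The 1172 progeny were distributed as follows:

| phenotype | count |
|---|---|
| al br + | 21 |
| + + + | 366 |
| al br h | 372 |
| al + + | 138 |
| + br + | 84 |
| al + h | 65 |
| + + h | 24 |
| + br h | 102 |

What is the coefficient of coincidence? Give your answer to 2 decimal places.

The two most frequent reciprocal classes, + + + and al br h, are the parental types, so the F1 was + + + / al br h.
The two rarest classes, + + h and al br +, are the double crossovers. Comparing them with the parentals, only the h allele has switched, so h is the middle locus and the order is br – h – al.
br–h: (149 + 45)/1172 = 0.1655; h–al: (240 + 45)/1172 = 0.2432.
Expected DCO frequency = 0.1655 × 0.2432 ≈ 0.04025; observed = 45/1172 ≈ 0.03840.
Coefficient of coincidence = 0.03840/0.04025 ≈ 0.95.

0.95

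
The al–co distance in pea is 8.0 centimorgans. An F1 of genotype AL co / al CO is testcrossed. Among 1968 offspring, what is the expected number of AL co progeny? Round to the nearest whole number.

905

A map distance of 8.0 centimorgans corresponds to a recombination frequency of 0.080.
The F1 is AL co / al CO, so AL co is a parental gamete class with expected frequency (1 − r)/2 = 0.920/2 = 0.4600.
Expected number = 0.4600 × 1968 = 905.28 ≈ 905.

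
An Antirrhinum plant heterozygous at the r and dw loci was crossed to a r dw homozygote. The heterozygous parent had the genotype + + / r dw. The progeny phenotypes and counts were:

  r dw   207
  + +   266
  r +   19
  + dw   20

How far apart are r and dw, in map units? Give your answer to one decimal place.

The recombinant classes are + dw and r +: 20 + 19 = 39.
Recombination frequency = 39/512 = 0.0762 ≈ 7.6%, i.e. 7.6 map units.

7.6 map units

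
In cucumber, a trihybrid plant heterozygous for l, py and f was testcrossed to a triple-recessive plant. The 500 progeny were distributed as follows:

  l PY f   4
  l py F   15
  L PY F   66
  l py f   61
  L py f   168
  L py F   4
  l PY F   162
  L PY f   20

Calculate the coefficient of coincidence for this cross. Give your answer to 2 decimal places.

0.69

The two most frequent reciprocal classes, l PY F and L py f, are the parental types, so the F1 was l PY F / L py f.
The two rarest classes, l PY f and L py F, are the double crossovers. Comparing them with the parentals, only the f allele has switched, so f is the middle locus and the order is l – f – py.
l–f: (127 + 8)/500 = 0.2700; f–py: (35 + 8)/500 = 0.0860.
Expected DCO frequency = 0.2700 × 0.0860 ≈ 0.02322; observed = 8/500 ≈ 0.01600.
Coefficient of coincidence = 0.01600/0.02322 ≈ 0.69.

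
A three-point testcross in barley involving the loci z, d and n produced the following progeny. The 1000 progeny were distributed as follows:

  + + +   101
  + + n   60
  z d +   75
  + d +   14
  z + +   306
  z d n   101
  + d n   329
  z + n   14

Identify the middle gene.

n

The two most frequent reciprocal classes, z + + and + d n, are the parental types, so the F1 was z + + / + d n.
The two rarest classes, z + n and + d +, are the double crossovers. Comparing them with the parentals, only the n allele has switched, so n is the middle locus and the order is d – n – z.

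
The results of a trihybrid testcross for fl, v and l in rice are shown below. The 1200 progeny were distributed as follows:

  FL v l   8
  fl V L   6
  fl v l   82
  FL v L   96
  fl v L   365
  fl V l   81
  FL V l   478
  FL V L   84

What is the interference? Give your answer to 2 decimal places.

0.51

The two most frequent reciprocal classes, FL V l and fl v L, are the parental types, so the F1 was FL V l / fl v L.
The two rarest classes, FL v l and fl V L, are the double crossovers. Comparing them with the parentals, only the v allele has switched, so v is the middle locus and the order is l – v – fl.
l–v: (166 + 14)/1200 = 0.1500; v–fl: (177 + 14)/1200 = 0.1592.
Expected DCO frequency = 0.1500 × 0.1592 ≈ 0.02388; observed = 14/1200 ≈ 0.01167.
Coefficient of coincidence = 0.01167/0.02388 ≈ 0.49; interference = 1 − 0.49 = 0.51.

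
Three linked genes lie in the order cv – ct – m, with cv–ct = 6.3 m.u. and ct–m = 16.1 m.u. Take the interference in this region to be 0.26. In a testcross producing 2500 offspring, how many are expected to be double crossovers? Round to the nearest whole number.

Map distances give recombination frequencies of 0.063 and 0.161 for the two intervals.
With interference 0.26 (so coincidence = 0.74), expected double-crossover frequency = 0.063 × 0.161 × 0.74 = 0.00751.
Expected number = 0.00751 × 2500 = 18.76 ≈ 19.

19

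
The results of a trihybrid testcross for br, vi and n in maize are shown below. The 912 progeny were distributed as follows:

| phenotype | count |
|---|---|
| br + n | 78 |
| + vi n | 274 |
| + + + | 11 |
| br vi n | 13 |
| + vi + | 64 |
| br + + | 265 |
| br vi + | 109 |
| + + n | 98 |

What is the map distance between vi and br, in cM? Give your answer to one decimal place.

25.3 cM

The two most frequent reciprocal classes, br + + and + vi n, are the parental types, so the F1 was br + + / + vi n.
The two rarest classes, + + + and br vi n, are the double crossovers. Comparing them with the parentals, only the br allele has switched, so br is the middle locus and the order is n – br – vi.
Crossovers in the br–vi interval produce the single-crossover classes br vi + and + + n (109 + 98 = 207) plus the double crossovers (24).
RF(br–vi) = (207 + 24) / 912 = 231/912 = 0.2533 → 25.3 cM.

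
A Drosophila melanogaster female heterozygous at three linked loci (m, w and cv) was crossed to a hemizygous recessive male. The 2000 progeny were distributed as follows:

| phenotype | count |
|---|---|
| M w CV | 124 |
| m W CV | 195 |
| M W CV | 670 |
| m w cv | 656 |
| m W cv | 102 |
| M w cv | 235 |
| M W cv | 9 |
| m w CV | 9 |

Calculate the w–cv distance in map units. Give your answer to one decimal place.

12.2 map units

The two most frequent reciprocal classes, m w cv and M W CV, are the parental types, so the F1 was m w cv / M W CV.
The two rarest classes, m w CV and M W cv, are the double crossovers. Comparing them with the parentals, only the cv allele has switched, so cv is the middle locus and the order is w – cv – m.
Crossovers in the w–cv interval produce the single-crossover classes m W cv and M w CV (102 + 124 = 226) plus the double crossovers (18).
RF(w–cv) = (226 + 18) / 2000 = 244/2000 = 0.1220 → 12.2 map units.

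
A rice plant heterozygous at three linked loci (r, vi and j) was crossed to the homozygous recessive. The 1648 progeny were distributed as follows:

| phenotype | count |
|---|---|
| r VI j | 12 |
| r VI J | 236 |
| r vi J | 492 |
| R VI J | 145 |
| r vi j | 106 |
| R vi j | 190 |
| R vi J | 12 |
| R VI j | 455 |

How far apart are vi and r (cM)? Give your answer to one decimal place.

27.3 cM

The two most frequent reciprocal classes, R VI j and r vi J, are the parental types, so the F1 was R VI j / r vi J.
The two rarest classes, r VI j and R vi J, are the double crossovers. Comparing them with the parentals, only the r allele has switched, so r is the middle locus and the order is j – r – vi.
Crossovers in the r–vi interval produce the single-crossover classes R vi j and r VI J (190 + 236 = 426) plus the double crossovers (24).
RF(r–vi) = (426 + 24) / 1648 = 450/1648 = 0.2731 → 27.3 cM.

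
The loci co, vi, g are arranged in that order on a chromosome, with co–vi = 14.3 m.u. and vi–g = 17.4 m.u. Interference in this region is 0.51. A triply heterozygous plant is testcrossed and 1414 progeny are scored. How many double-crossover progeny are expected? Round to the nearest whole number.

17

Map distances give recombination frequencies of 0.143 and 0.174 for the two intervals.
With interference 0.51 (so coincidence = 0.49), expected double-crossover frequency = 0.143 × 0.174 × 0.49 = 0.01219.
Expected number = 0.01219 × 1414 = 17.24 ≈ 17.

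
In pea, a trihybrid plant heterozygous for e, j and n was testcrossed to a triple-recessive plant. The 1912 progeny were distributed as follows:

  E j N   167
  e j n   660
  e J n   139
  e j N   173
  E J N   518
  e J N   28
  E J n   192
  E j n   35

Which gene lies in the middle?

e

The two most frequent reciprocal classes, E J N and e j n, are the parental types, so the F1 was E J N / e j n.
The two rarest classes, e J N and E j n, are the double crossovers. Comparing them with the parentals, only the e allele has switched, so e is the middle locus and the order is j – e – n.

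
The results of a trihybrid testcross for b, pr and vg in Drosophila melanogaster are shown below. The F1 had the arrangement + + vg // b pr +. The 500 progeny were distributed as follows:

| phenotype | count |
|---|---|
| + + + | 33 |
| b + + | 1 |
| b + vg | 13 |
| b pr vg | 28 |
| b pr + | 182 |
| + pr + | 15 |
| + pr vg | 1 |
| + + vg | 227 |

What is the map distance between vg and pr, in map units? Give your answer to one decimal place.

12.6 map units

The two rarest classes, + pr vg and b + +, are the double crossovers. Comparing them with the parentals, only the pr allele has switched, so pr is the middle locus and the order is b – pr – vg.
Crossovers in the pr–vg interval produce the single-crossover classes + + + and b pr vg (33 + 28 = 61) plus the double crossovers (2).
RF(pr–vg) = (61 + 2) / 500 = 63/500 = 0.1260 → 12.6 map units.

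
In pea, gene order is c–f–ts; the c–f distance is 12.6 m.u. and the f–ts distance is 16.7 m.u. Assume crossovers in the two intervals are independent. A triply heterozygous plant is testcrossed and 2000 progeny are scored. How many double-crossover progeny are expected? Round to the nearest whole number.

42

Map distances give recombination frequencies of 0.126 and 0.167 for the two intervals.
With no interference, expected double-crossover frequency = 0.126 × 0.167 = 0.02104.
Expected number = 0.02104 × 2000 = 42.08 ≈ 42.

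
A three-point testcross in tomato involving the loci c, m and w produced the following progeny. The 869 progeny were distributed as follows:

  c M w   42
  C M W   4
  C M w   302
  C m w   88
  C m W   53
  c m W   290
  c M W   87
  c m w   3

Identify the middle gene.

The two most frequent reciprocal classes, c m W and C M w, are the parental types, so the F1 was c m W / C M w.
The two rarest classes, c m w and C M W, are the double crossovers. Comparing them with the parentals, only the w allele has switched, so w is the middle locus and the order is c – w – m.

w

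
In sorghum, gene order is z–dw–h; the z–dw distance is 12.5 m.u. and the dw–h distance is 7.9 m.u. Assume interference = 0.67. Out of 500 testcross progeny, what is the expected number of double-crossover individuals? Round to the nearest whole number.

2

Map distances give recombination frequencies of 0.125 and 0.079 for the two intervals.
With interference 0.67 (so coincidence = 0.33), expected double-crossover frequency = 0.125 × 0.079 × 0.33 = 0.00326.
Expected number = 0.00326 × 500 = 1.63 ≈ 2.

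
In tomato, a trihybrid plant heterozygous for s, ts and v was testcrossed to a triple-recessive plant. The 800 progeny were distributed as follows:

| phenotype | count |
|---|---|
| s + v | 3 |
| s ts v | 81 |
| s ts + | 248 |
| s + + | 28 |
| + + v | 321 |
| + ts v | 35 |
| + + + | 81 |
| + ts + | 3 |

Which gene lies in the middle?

The two most frequent reciprocal classes, + + v and s ts +, are the parental types, so the F1 was + + v / s ts +.
The two rarest classes, s + v and + ts +, are the double crossovers. Comparing them with the parentals, only the s allele has switched, so s is the middle locus and the order is ts – s – v.

s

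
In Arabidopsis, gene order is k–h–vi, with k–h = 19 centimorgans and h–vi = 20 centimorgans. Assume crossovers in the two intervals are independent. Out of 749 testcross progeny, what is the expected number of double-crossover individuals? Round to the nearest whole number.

28

Map distances give recombination frequencies of 0.190 and 0.200 for the two intervals.
With no interference, expected double-crossover frequency = 0.190 × 0.200 = 0.03800.
Expected number = 0.03800 × 749 = 28.46 ≈ 28.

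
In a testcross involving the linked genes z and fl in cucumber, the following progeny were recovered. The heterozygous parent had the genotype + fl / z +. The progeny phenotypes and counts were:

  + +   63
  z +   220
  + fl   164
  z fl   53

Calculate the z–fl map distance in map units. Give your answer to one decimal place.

23.2 map units

The recombinant classes are + + and z fl: 63 + 53 = 116.
Recombination frequency = 116/500 = 0.2320 ≈ 23.2%, i.e. 23.2 map units.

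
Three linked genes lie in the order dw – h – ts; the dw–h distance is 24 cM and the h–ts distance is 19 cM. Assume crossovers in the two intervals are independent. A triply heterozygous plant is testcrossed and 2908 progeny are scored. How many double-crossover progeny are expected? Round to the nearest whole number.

133

Map distances give recombination frequencies of 0.240 and 0.190 for the two intervals.
With no interference, expected double-crossover frequency = 0.240 × 0.190 = 0.04560.
Expected number = 0.04560 × 2908 = 132.60 ≈ 133.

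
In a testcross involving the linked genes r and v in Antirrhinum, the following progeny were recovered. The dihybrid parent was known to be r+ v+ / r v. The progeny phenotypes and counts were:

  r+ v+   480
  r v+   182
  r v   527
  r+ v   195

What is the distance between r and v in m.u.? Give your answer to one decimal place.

27.2 m.u.

The recombinant classes are r+ v and r v+: 195 + 182 = 377.
Recombination frequency = 377/1384 = 0.2724 ≈ 27.2%, i.e. 27.2 m.u.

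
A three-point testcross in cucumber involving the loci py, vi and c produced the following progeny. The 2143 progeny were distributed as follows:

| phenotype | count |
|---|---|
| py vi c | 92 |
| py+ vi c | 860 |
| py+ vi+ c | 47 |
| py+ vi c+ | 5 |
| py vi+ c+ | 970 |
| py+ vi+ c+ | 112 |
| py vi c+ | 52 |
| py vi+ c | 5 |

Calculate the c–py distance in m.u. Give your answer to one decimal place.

10.0 m.u.

The two most frequent reciprocal classes, py vi+ c+ and py+ vi c, are the parental types, so the F1 was py vi+ c+ / py+ vi c.
The two rarest classes, py vi+ c and py+ vi c+, are the double crossovers. Comparing them with the parentals, only the c allele has switched, so c is the middle locus and the order is vi – c – py.
Crossovers in the c–py interval produce the single-crossover classes py+ vi+ c+ and py vi c (112 + 92 = 204) plus the double crossovers (10).
RF(c–py) = (204 + 10) / 2143 = 214/2143 = 0.0999 → 10.0 m.u.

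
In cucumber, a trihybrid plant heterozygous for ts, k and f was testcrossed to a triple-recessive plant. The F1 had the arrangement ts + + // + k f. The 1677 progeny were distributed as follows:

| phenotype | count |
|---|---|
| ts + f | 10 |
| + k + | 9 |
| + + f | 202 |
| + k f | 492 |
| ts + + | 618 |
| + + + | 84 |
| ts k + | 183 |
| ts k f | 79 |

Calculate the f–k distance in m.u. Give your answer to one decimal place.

The two rarest classes, ts + f and + k +, are the double crossovers. Comparing them with the parentals, only the f allele has switched, so f is the middle locus and the order is ts – f – k.
Crossovers in the f–k interval produce the single-crossover classes ts k + and + + f (183 + 202 = 385) plus the double crossovers (19).
RF(f–k) = (385 + 19) / 1677 = 404/1677 = 0.2409 → 24.1 m.u.

24.1 m.u.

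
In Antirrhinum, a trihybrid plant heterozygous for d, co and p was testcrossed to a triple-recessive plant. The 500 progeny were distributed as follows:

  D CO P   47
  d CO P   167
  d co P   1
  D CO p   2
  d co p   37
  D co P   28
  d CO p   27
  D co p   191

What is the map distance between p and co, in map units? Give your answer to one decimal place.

The two most frequent reciprocal classes, D co p and d CO P, are the parental types, so the F1 was D co p / d CO P.
The two rarest classes, D CO p and d co P, are the double crossovers. Comparing them with the parentals, only the co allele has switched, so co is the middle locus and the order is d – co – p.
Crossovers in the co–p interval produce the single-crossover classes D co P and d CO p (28 + 27 = 55) plus the double crossovers (3).
RF(co–p) = (55 + 3) / 500 = 58/500 = 0.1160 → 11.6 map units.

11.6 map units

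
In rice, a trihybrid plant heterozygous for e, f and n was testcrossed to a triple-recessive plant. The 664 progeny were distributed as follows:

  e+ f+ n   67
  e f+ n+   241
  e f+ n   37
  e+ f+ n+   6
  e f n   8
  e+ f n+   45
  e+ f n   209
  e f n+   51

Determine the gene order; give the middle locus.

e

The two most frequent reciprocal classes, e f+ n+ and e+ f n, are the parental types, so the F1 was e f+ n+ / e+ f n.
The two rarest classes, e+ f+ n+ and e f n, are the double crossovers. Comparing them with the parentals, only the e allele has switched, so e is the middle locus and the order is f – e – n.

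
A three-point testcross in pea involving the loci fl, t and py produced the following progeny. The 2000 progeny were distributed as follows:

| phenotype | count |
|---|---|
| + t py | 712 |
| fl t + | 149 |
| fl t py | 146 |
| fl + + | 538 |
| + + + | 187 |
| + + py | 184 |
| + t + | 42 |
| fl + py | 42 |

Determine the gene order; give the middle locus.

py

The two most frequent reciprocal classes, + t py and fl + +, are the parental types, so the F1 was + t py / fl + +.
The two rarest classes, + t + and fl + py, are the double crossovers. Comparing them with the parentals, only the py allele has switched, so py is the middle locus and the order is t – py – fl.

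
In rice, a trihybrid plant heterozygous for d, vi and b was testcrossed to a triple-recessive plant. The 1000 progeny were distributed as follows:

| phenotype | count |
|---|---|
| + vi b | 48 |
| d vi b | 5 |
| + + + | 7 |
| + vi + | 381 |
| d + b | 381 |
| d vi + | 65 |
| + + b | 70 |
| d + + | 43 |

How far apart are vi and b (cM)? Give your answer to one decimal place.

10.3 cM

The two most frequent reciprocal classes, d + b and + vi +, are the parental types, so the F1 was d + b / + vi +.
The two rarest classes, d vi b and + + +, are the double crossovers. Comparing them with the parentals, only the vi allele has switched, so vi is the middle locus and the order is b – vi – d.
Crossovers in the b–vi interval produce the single-crossover classes d + + and + vi b (43 + 48 = 91) plus the double crossovers (12).
RF(b–vi) = (91 + 12) / 1000 = 103/1000 = 0.1030 → 10.3 cM.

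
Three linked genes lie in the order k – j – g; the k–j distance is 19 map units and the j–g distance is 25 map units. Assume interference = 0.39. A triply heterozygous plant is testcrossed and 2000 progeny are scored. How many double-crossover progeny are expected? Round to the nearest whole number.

Map distances give recombination frequencies of 0.190 and 0.250 for the two intervals.
With interference 0.39 (so coincidence = 0.61), expected double-crossover frequency = 0.190 × 0.250 × 0.61 = 0.02898.
Expected number = 0.02898 × 2000 = 57.95 ≈ 58.

58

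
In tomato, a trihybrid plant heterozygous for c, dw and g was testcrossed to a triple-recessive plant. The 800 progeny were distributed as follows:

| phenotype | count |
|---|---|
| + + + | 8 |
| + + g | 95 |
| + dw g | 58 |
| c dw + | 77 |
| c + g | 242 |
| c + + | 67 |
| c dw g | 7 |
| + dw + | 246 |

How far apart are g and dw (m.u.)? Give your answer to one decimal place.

The two most frequent reciprocal classes, c + g and + dw +, are the parental types, so the F1 was c + g / + dw +.
The two rarest classes, c dw g and + + +, are the double crossovers. Comparing them with the parentals, only the dw allele has switched, so dw is the middle locus and the order is g – dw – c.
Crossovers in the g–dw interval produce the single-crossover classes c + + and + dw g (67 + 58 = 125) plus the double crossovers (15).
RF(g–dw) = (125 + 15) / 800 = 140/800 = 0.1750 → 17.5 m.u.

17.5 m.u.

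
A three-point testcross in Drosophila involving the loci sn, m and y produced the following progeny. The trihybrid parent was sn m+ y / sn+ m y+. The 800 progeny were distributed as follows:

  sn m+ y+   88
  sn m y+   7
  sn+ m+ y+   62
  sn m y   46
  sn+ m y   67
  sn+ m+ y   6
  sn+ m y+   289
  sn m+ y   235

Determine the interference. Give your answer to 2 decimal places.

The two rarest classes, sn+ m+ y and sn m y+, are the double crossovers. Comparing them with the parentals, only the sn allele has switched, so sn is the middle locus and the order is y – sn – m.
y–sn: (155 + 13)/800 = 0.2100; sn–m: (108 + 13)/800 = 0.1512.
Expected DCO frequency = 0.2100 × 0.1512 ≈ 0.03175; observed = 13/800 ≈ 0.01625.
Coefficient of coincidence = 0.01625/0.03175 ≈ 0.51; interference = 1 − 0.51 = 0.49.

0.49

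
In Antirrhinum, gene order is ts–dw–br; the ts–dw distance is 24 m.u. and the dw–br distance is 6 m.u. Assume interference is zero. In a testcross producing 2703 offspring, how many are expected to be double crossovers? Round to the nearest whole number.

39

Map distances give recombination frequencies of 0.240 and 0.060 for the two intervals.
With no interference, expected double-crossover frequency = 0.240 × 0.060 = 0.01440.
Expected number = 0.01440 × 2703 = 38.92 ≈ 39.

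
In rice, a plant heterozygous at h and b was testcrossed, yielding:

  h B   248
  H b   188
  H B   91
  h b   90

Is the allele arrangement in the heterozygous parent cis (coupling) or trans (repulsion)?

trans

The two most frequent classes are H b (188) and h B (248); these are the parental (non-recombinant) types.
So the F1 carried H b on one chromosome and h B on the other — the recessive alleles are on opposite chromosomes (trans / repulsion).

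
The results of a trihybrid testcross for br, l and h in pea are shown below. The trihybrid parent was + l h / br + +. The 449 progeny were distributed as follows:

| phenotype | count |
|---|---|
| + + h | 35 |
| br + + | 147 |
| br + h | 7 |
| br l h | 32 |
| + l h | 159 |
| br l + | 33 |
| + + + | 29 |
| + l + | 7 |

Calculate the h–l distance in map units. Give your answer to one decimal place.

The two rarest classes, + l + and br + h, are the double crossovers. Comparing them with the parentals, only the h allele has switched, so h is the middle locus and the order is br – h – l.
Crossovers in the h–l interval produce the single-crossover classes + + h and br l + (35 + 33 = 68) plus the double crossovers (14).
RF(h–l) = (68 + 14) / 449 = 82/449 = 0.1826 → 18.3 map units.

18.3 map units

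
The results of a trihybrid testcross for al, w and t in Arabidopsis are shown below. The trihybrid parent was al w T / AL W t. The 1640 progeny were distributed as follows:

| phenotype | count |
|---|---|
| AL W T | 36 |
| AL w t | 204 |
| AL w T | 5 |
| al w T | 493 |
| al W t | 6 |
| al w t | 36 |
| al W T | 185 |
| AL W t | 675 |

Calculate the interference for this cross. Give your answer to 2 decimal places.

0.46

The two rarest classes, AL w T and al W t, are the double crossovers. Comparing them with the parentals, only the al allele has switched, so al is the middle locus and the order is w – al – t.
w–al: (389 + 11)/1640 = 0.2439; al–t: (72 + 11)/1640 = 0.0506.
Expected DCO frequency = 0.2439 × 0.0506 ≈ 0.01234; observed = 11/1640 ≈ 0.00671.
Coefficient of coincidence = 0.00671/0.01234 ≈ 0.54; interference = 1 − 0.54 = 0.46.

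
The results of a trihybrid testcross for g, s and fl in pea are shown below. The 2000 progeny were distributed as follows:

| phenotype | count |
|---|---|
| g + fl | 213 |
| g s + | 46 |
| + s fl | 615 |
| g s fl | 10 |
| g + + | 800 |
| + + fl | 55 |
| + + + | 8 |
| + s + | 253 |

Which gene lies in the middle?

The two most frequent reciprocal classes, + s fl and g + +, are the parental types, so the F1 was + s fl / g + +.
The two rarest classes, g s fl and + + +, are the double crossovers. Comparing them with the parentals, only the g allele has switched, so g is the middle locus and the order is s – g – fl.

g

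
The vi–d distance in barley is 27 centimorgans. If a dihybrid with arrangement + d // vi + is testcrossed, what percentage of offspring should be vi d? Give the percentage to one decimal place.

A map distance of 27 centimorgans corresponds to a recombination frequency of 0.270.
The F1 is + d / vi +, so vi d is a recombinant gamete class with expected frequency r/2 = 0.270/2 = 0.1350.
That is 0.1350 = 13.5% of the progeny.

13.5%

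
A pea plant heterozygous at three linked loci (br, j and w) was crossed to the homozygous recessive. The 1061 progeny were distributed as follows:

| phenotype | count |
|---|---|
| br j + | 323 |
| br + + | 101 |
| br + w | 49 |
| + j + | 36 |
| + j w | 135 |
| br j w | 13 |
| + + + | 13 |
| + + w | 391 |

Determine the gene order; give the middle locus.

The two most frequent reciprocal classes, + + w and br j +, are the parental types, so the F1 was + + w / br j +.
The two rarest classes, + + + and br j w, are the double crossovers. Comparing them with the parentals, only the w allele has switched, so w is the middle locus and the order is j – w – br.

w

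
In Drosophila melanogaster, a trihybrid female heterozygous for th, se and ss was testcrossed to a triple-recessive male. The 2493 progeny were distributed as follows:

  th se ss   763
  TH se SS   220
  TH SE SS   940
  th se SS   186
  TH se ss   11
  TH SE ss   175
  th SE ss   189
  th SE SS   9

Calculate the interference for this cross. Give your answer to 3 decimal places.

The two most frequent reciprocal classes, th se ss and TH SE SS, are the parental types, so the F1 was th se ss / TH SE SS.
The two rarest classes, TH se ss and th SE SS, are the double crossovers. Comparing them with the parentals, only the th allele has switched, so th is the middle locus and the order is ss – th – se.
ss–th: (361 + 20)/2493 = 0.1528; th–se: (409 + 20)/2493 = 0.1721.
Expected DCO frequency = 0.1528 × 0.1721 ≈ 0.02630; observed = 20/2493 ≈ 0.00802.
Coefficient of coincidence = 0.00802/0.02630 ≈ 0.305; interference = 1 − 0.305 = 0.695.

0.695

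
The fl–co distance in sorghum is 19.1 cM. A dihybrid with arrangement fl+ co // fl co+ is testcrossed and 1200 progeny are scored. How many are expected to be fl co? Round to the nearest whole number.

115

A map distance of 19.1 cM corresponds to a recombination frequency of 0.191.
The F1 is fl+ co / fl co+, so fl co is a recombinant gamete class with expected frequency r/2 = 0.191/2 = 0.0955.
Expected number = 0.0955 × 1200 = 114.60 ≈ 115.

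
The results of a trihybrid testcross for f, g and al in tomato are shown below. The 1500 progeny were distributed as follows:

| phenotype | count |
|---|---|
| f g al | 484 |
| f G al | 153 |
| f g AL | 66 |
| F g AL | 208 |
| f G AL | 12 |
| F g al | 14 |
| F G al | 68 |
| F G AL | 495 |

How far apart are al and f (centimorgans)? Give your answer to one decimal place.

The two most frequent reciprocal classes, F G AL and f g al, are the parental types, so the F1 was F G AL / f g al.
The two rarest classes, f G AL and F g al, are the double crossovers. Comparing them with the parentals, only the f allele has switched, so f is the middle locus and the order is al – f – g.
Crossovers in the al–f interval produce the single-crossover classes F G al and f g AL (68 + 66 = 134) plus the double crossovers (26).
RF(al–f) = (134 + 26) / 1500 = 160/1500 = 0.1067 → 10.7 centimorgans.

10.7 centimorgans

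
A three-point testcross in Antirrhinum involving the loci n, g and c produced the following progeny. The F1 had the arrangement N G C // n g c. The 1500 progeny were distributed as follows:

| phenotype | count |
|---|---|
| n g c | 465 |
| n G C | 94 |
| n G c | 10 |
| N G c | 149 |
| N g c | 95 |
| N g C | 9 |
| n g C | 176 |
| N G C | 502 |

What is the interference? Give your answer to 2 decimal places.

0.60

The two rarest classes, N g C and n G c, are the double crossovers. Comparing them with the parentals, only the g allele has switched, so g is the middle locus and the order is n – g – c.
n–g: (189 + 19)/1500 = 0.1387; g–c: (325 + 19)/1500 = 0.2293.
Expected DCO frequency = 0.1387 × 0.2293 ≈ 0.03180; observed = 19/1500 ≈ 0.01267.
Coefficient of coincidence = 0.01267/0.03180 ≈ 0.40; interference = 1 − 0.40 = 0.60.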